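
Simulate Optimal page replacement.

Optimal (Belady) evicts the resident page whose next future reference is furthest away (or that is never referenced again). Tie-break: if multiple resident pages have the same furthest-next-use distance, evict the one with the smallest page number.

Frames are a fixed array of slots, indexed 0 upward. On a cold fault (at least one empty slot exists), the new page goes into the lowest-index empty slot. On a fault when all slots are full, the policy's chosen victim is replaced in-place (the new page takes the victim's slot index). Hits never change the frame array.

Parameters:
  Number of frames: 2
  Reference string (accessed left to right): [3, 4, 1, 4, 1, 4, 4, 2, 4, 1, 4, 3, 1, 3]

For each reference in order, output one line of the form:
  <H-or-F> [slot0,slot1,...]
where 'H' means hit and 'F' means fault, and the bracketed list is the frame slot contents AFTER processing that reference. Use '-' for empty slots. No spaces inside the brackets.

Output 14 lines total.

F [3,-]
F [3,4]
F [1,4]
H [1,4]
H [1,4]
H [1,4]
H [1,4]
F [2,4]
H [2,4]
F [1,4]
H [1,4]
F [1,3]
H [1,3]
H [1,3]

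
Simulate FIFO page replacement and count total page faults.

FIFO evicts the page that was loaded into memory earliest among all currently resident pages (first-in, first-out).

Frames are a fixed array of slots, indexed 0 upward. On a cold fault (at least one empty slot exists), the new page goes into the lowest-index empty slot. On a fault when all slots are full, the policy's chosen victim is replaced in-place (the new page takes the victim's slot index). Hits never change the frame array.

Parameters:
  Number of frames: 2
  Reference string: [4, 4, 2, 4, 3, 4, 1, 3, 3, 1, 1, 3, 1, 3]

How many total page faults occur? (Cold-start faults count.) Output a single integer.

Step 0: ref 4 → FAULT, frames=[4,-]
Step 1: ref 4 → HIT, frames=[4,-]
Step 2: ref 2 → FAULT, frames=[4,2]
Step 3: ref 4 → HIT, frames=[4,2]
Step 4: ref 3 → FAULT (evict 4), frames=[3,2]
Step 5: ref 4 → FAULT (evict 2), frames=[3,4]
Step 6: ref 1 → FAULT (evict 3), frames=[1,4]
Step 7: ref 3 → FAULT (evict 4), frames=[1,3]
Step 8: ref 3 → HIT, frames=[1,3]
Step 9: ref 1 → HIT, frames=[1,3]
Step 10: ref 1 → HIT, frames=[1,3]
Step 11: ref 3 → HIT, frames=[1,3]
Step 12: ref 1 → HIT, frames=[1,3]
Step 13: ref 3 → HIT, frames=[1,3]
Total faults: 6

Answer: 6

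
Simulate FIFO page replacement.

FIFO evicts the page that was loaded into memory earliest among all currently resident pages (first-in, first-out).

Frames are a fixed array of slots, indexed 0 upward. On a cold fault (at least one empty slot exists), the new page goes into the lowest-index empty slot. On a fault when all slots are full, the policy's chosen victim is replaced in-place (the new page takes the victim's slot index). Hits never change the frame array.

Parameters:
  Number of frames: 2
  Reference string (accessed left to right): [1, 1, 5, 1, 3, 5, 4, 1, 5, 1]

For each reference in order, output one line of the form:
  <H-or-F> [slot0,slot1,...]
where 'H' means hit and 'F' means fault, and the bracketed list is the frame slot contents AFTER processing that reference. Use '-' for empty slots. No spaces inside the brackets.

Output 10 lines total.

F [1,-]
H [1,-]
F [1,5]
H [1,5]
F [3,5]
H [3,5]
F [3,4]
F [1,4]
F [1,5]
H [1,5]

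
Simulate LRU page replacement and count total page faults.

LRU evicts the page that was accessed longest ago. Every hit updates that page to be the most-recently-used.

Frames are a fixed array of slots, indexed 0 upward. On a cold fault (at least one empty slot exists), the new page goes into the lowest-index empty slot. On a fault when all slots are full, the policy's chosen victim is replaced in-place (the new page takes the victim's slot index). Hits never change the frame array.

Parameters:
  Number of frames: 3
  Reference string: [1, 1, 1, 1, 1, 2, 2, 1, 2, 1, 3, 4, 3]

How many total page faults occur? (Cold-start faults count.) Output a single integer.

Answer: 4

Derivation:
Step 0: ref 1 → FAULT, frames=[1,-,-]
Step 1: ref 1 → HIT, frames=[1,-,-]
Step 2: ref 1 → HIT, frames=[1,-,-]
Step 3: ref 1 → HIT, frames=[1,-,-]
Step 4: ref 1 → HIT, frames=[1,-,-]
Step 5: ref 2 → FAULT, frames=[1,2,-]
Step 6: ref 2 → HIT, frames=[1,2,-]
Step 7: ref 1 → HIT, frames=[1,2,-]
Step 8: ref 2 → HIT, frames=[1,2,-]
Step 9: ref 1 → HIT, frames=[1,2,-]
Step 10: ref 3 → FAULT, frames=[1,2,3]
Step 11: ref 4 → FAULT (evict 2), frames=[1,4,3]
Step 12: ref 3 → HIT, frames=[1,4,3]
Total faults: 4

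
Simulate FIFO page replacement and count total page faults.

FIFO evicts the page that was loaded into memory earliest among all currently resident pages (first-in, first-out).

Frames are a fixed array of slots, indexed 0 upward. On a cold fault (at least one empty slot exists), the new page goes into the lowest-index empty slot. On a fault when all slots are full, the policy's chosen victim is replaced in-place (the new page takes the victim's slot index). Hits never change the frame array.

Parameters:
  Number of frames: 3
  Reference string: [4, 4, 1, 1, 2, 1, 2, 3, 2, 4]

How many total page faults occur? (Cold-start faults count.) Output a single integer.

Step 0: ref 4 → FAULT, frames=[4,-,-]
Step 1: ref 4 → HIT, frames=[4,-,-]
Step 2: ref 1 → FAULT, frames=[4,1,-]
Step 3: ref 1 → HIT, frames=[4,1,-]
Step 4: ref 2 → FAULT, frames=[4,1,2]
Step 5: ref 1 → HIT, frames=[4,1,2]
Step 6: ref 2 → HIT, frames=[4,1,2]
Step 7: ref 3 → FAULT (evict 4), frames=[3,1,2]
Step 8: ref 2 → HIT, frames=[3,1,2]
Step 9: ref 4 → FAULT (evict 1), frames=[3,4,2]
Total faults: 5

Answer: 5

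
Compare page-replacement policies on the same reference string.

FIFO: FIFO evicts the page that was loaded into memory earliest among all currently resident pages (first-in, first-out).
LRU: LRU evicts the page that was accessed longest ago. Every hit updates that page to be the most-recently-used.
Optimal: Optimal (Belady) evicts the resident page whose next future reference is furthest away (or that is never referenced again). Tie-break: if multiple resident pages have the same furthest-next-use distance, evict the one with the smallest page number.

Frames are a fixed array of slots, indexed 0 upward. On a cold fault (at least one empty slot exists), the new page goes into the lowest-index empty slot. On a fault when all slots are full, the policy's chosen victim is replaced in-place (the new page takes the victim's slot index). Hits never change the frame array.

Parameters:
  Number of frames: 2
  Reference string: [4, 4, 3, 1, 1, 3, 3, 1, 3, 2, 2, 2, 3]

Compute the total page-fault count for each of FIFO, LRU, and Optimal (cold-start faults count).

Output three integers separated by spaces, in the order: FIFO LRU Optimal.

--- FIFO ---
  step 0: ref 4 -> FAULT, frames=[4,-] (faults so far: 1)
  step 1: ref 4 -> HIT, frames=[4,-] (faults so far: 1)
  step 2: ref 3 -> FAULT, frames=[4,3] (faults so far: 2)
  step 3: ref 1 -> FAULT, evict 4, frames=[1,3] (faults so far: 3)
  step 4: ref 1 -> HIT, frames=[1,3] (faults so far: 3)
  step 5: ref 3 -> HIT, frames=[1,3] (faults so far: 3)
  step 6: ref 3 -> HIT, frames=[1,3] (faults so far: 3)
  step 7: ref 1 -> HIT, frames=[1,3] (faults so far: 3)
  step 8: ref 3 -> HIT, frames=[1,3] (faults so far: 3)
  step 9: ref 2 -> FAULT, evict 3, frames=[1,2] (faults so far: 4)
  step 10: ref 2 -> HIT, frames=[1,2] (faults so far: 4)
  step 11: ref 2 -> HIT, frames=[1,2] (faults so far: 4)
  step 12: ref 3 -> FAULT, evict 1, frames=[3,2] (faults so far: 5)
  FIFO total faults: 5
--- LRU ---
  step 0: ref 4 -> FAULT, frames=[4,-] (faults so far: 1)
  step 1: ref 4 -> HIT, frames=[4,-] (faults so far: 1)
  step 2: ref 3 -> FAULT, frames=[4,3] (faults so far: 2)
  step 3: ref 1 -> FAULT, evict 4, frames=[1,3] (faults so far: 3)
  step 4: ref 1 -> HIT, frames=[1,3] (faults so far: 3)
  step 5: ref 3 -> HIT, frames=[1,3] (faults so far: 3)
  step 6: ref 3 -> HIT, frames=[1,3] (faults so far: 3)
  step 7: ref 1 -> HIT, frames=[1,3] (faults so far: 3)
  step 8: ref 3 -> HIT, frames=[1,3] (faults so far: 3)
  step 9: ref 2 -> FAULT, evict 1, frames=[2,3] (faults so far: 4)
  step 10: ref 2 -> HIT, frames=[2,3] (faults so far: 4)
  step 11: ref 2 -> HIT, frames=[2,3] (faults so far: 4)
  step 12: ref 3 -> HIT, frames=[2,3] (faults so far: 4)
  LRU total faults: 4
--- Optimal ---
  step 0: ref 4 -> FAULT, frames=[4,-] (faults so far: 1)
  step 1: ref 4 -> HIT, frames=[4,-] (faults so far: 1)
  step 2: ref 3 -> FAULT, frames=[4,3] (faults so far: 2)
  step 3: ref 1 -> FAULT, evict 4, frames=[1,3] (faults so far: 3)
  step 4: ref 1 -> HIT, frames=[1,3] (faults so far: 3)
  step 5: ref 3 -> HIT, frames=[1,3] (faults so far: 3)
  step 6: ref 3 -> HIT, frames=[1,3] (faults so far: 3)
  step 7: ref 1 -> HIT, frames=[1,3] (faults so far: 3)
  step 8: ref 3 -> HIT, frames=[1,3] (faults so far: 3)
  step 9: ref 2 -> FAULT, evict 1, frames=[2,3] (faults so far: 4)
  step 10: ref 2 -> HIT, frames=[2,3] (faults so far: 4)
  step 11: ref 2 -> HIT, frames=[2,3] (faults so far: 4)
  step 12: ref 3 -> HIT, frames=[2,3] (faults so far: 4)
  Optimal total faults: 4

Answer: 5 4 4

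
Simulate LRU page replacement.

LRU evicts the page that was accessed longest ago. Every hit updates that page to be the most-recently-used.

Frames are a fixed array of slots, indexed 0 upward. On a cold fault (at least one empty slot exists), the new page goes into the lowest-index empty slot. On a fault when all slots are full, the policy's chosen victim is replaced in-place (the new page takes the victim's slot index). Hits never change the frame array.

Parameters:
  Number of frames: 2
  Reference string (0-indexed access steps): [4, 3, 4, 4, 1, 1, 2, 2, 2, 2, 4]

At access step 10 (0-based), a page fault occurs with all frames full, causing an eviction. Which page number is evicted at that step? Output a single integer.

Answer: 1

Derivation:
Step 0: ref 4 -> FAULT, frames=[4,-]
Step 1: ref 3 -> FAULT, frames=[4,3]
Step 2: ref 4 -> HIT, frames=[4,3]
Step 3: ref 4 -> HIT, frames=[4,3]
Step 4: ref 1 -> FAULT, evict 3, frames=[4,1]
Step 5: ref 1 -> HIT, frames=[4,1]
Step 6: ref 2 -> FAULT, evict 4, frames=[2,1]
Step 7: ref 2 -> HIT, frames=[2,1]
Step 8: ref 2 -> HIT, frames=[2,1]
Step 9: ref 2 -> HIT, frames=[2,1]
Step 10: ref 4 -> FAULT, evict 1, frames=[2,4]
At step 10: evicted page 1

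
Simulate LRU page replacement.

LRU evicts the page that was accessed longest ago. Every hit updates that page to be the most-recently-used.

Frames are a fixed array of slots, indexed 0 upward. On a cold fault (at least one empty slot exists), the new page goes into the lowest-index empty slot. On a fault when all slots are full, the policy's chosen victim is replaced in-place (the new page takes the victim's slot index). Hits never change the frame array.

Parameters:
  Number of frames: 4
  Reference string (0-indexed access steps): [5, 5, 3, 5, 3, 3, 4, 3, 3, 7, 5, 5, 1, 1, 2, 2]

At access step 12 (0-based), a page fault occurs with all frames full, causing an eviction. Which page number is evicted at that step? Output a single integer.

Answer: 4

Derivation:
Step 0: ref 5 -> FAULT, frames=[5,-,-,-]
Step 1: ref 5 -> HIT, frames=[5,-,-,-]
Step 2: ref 3 -> FAULT, frames=[5,3,-,-]
Step 3: ref 5 -> HIT, frames=[5,3,-,-]
Step 4: ref 3 -> HIT, frames=[5,3,-,-]
Step 5: ref 3 -> HIT, frames=[5,3,-,-]
Step 6: ref 4 -> FAULT, frames=[5,3,4,-]
Step 7: ref 3 -> HIT, frames=[5,3,4,-]
Step 8: ref 3 -> HIT, frames=[5,3,4,-]
Step 9: ref 7 -> FAULT, frames=[5,3,4,7]
Step 10: ref 5 -> HIT, frames=[5,3,4,7]
Step 11: ref 5 -> HIT, frames=[5,3,4,7]
Step 12: ref 1 -> FAULT, evict 4, frames=[5,3,1,7]
At step 12: evicted page 4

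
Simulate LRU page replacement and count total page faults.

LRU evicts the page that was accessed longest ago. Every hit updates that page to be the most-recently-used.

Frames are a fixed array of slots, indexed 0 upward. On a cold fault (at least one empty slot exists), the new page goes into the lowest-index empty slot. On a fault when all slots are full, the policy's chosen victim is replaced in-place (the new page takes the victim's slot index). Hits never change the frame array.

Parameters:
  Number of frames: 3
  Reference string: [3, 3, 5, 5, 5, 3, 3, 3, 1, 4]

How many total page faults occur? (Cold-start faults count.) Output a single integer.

Answer: 4

Derivation:
Step 0: ref 3 → FAULT, frames=[3,-,-]
Step 1: ref 3 → HIT, frames=[3,-,-]
Step 2: ref 5 → FAULT, frames=[3,5,-]
Step 3: ref 5 → HIT, frames=[3,5,-]
Step 4: ref 5 → HIT, frames=[3,5,-]
Step 5: ref 3 → HIT, frames=[3,5,-]
Step 6: ref 3 → HIT, frames=[3,5,-]
Step 7: ref 3 → HIT, frames=[3,5,-]
Step 8: ref 1 → FAULT, frames=[3,5,1]
Step 9: ref 4 → FAULT (evict 5), frames=[3,4,1]
Total faults: 4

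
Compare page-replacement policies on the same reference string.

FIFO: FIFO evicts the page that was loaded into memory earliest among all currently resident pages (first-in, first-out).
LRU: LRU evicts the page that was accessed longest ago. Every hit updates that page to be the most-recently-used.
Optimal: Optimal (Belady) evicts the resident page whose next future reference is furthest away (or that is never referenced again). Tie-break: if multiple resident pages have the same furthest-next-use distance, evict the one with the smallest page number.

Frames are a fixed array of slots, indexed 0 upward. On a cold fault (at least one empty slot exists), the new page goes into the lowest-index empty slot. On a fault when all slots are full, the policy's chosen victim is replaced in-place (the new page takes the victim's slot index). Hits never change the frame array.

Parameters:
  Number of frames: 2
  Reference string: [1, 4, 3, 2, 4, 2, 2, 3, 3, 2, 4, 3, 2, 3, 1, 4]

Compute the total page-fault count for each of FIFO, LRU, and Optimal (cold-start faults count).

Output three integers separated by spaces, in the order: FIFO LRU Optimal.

--- FIFO ---
  step 0: ref 1 -> FAULT, frames=[1,-] (faults so far: 1)
  step 1: ref 4 -> FAULT, frames=[1,4] (faults so far: 2)
  step 2: ref 3 -> FAULT, evict 1, frames=[3,4] (faults so far: 3)
  step 3: ref 2 -> FAULT, evict 4, frames=[3,2] (faults so far: 4)
  step 4: ref 4 -> FAULT, evict 3, frames=[4,2] (faults so far: 5)
  step 5: ref 2 -> HIT, frames=[4,2] (faults so far: 5)
  step 6: ref 2 -> HIT, frames=[4,2] (faults so far: 5)
  step 7: ref 3 -> FAULT, evict 2, frames=[4,3] (faults so far: 6)
  step 8: ref 3 -> HIT, frames=[4,3] (faults so far: 6)
  step 9: ref 2 -> FAULT, evict 4, frames=[2,3] (faults so far: 7)
  step 10: ref 4 -> FAULT, evict 3, frames=[2,4] (faults so far: 8)
  step 11: ref 3 -> FAULT, evict 2, frames=[3,4] (faults so far: 9)
  step 12: ref 2 -> FAULT, evict 4, frames=[3,2] (faults so far: 10)
  step 13: ref 3 -> HIT, frames=[3,2] (faults so far: 10)
  step 14: ref 1 -> FAULT, evict 3, frames=[1,2] (faults so far: 11)
  step 15: ref 4 -> FAULT, evict 2, frames=[1,4] (faults so far: 12)
  FIFO total faults: 12
--- LRU ---
  step 0: ref 1 -> FAULT, frames=[1,-] (faults so far: 1)
  step 1: ref 4 -> FAULT, frames=[1,4] (faults so far: 2)
  step 2: ref 3 -> FAULT, evict 1, frames=[3,4] (faults so far: 3)
  step 3: ref 2 -> FAULT, evict 4, frames=[3,2] (faults so far: 4)
  step 4: ref 4 -> FAULT, evict 3, frames=[4,2] (faults so far: 5)
  step 5: ref 2 -> HIT, frames=[4,2] (faults so far: 5)
  step 6: ref 2 -> HIT, frames=[4,2] (faults so far: 5)
  step 7: ref 3 -> FAULT, evict 4, frames=[3,2] (faults so far: 6)
  step 8: ref 3 -> HIT, frames=[3,2] (faults so far: 6)
  step 9: ref 2 -> HIT, frames=[3,2] (faults so far: 6)
  step 10: ref 4 -> FAULT, evict 3, frames=[4,2] (faults so far: 7)
  step 11: ref 3 -> FAULT, evict 2, frames=[4,3] (faults so far: 8)
  step 12: ref 2 -> FAULT, evict 4, frames=[2,3] (faults so far: 9)
  step 13: ref 3 -> HIT, frames=[2,3] (faults so far: 9)
  step 14: ref 1 -> FAULT, evict 2, frames=[1,3] (faults so far: 10)
  step 15: ref 4 -> FAULT, evict 3, frames=[1,4] (faults so far: 11)
  LRU total faults: 11
--- Optimal ---
  step 0: ref 1 -> FAULT, frames=[1,-] (faults so far: 1)
  step 1: ref 4 -> FAULT, frames=[1,4] (faults so far: 2)
  step 2: ref 3 -> FAULT, evict 1, frames=[3,4] (faults so far: 3)
  step 3: ref 2 -> FAULT, evict 3, frames=[2,4] (faults so far: 4)
  step 4: ref 4 -> HIT, frames=[2,4] (faults so far: 4)
  step 5: ref 2 -> HIT, frames=[2,4] (faults so far: 4)
  step 6: ref 2 -> HIT, frames=[2,4] (faults so far: 4)
  step 7: ref 3 -> FAULT, evict 4, frames=[2,3] (faults so far: 5)
  step 8: ref 3 -> HIT, frames=[2,3] (faults so far: 5)
  step 9: ref 2 -> HIT, frames=[2,3] (faults so far: 5)
  step 10: ref 4 -> FAULT, evict 2, frames=[4,3] (faults so far: 6)
  step 11: ref 3 -> HIT, frames=[4,3] (faults so far: 6)
  step 12: ref 2 -> FAULT, evict 4, frames=[2,3] (faults so far: 7)
  step 13: ref 3 -> HIT, frames=[2,3] (faults so far: 7)
  step 14: ref 1 -> FAULT, evict 2, frames=[1,3] (faults so far: 8)
  step 15: ref 4 -> FAULT, evict 1, frames=[4,3] (faults so far: 9)
  Optimal total faults: 9

Answer: 12 11 9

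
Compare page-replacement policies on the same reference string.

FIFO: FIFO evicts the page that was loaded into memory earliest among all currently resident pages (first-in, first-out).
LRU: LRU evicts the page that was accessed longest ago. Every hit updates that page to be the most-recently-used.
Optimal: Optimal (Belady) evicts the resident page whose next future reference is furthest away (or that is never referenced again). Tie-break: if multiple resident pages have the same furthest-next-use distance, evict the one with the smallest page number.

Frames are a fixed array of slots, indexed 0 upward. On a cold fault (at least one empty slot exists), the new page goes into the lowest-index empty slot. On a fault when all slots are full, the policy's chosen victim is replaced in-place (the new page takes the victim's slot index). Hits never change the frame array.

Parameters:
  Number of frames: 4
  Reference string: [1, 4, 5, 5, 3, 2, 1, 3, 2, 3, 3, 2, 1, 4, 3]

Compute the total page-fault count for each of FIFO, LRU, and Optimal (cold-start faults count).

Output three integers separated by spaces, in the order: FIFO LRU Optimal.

Answer: 7 7 5

Derivation:
--- FIFO ---
  step 0: ref 1 -> FAULT, frames=[1,-,-,-] (faults so far: 1)
  step 1: ref 4 -> FAULT, frames=[1,4,-,-] (faults so far: 2)
  step 2: ref 5 -> FAULT, frames=[1,4,5,-] (faults so far: 3)
  step 3: ref 5 -> HIT, frames=[1,4,5,-] (faults so far: 3)
  step 4: ref 3 -> FAULT, frames=[1,4,5,3] (faults so far: 4)
  step 5: ref 2 -> FAULT, evict 1, frames=[2,4,5,3] (faults so far: 5)
  step 6: ref 1 -> FAULT, evict 4, frames=[2,1,5,3] (faults so far: 6)
  step 7: ref 3 -> HIT, frames=[2,1,5,3] (faults so far: 6)
  step 8: ref 2 -> HIT, frames=[2,1,5,3] (faults so far: 6)
  step 9: ref 3 -> HIT, frames=[2,1,5,3] (faults so far: 6)
  step 10: ref 3 -> HIT, frames=[2,1,5,3] (faults so far: 6)
  step 11: ref 2 -> HIT, frames=[2,1,5,3] (faults so far: 6)
  step 12: ref 1 -> HIT, frames=[2,1,5,3] (faults so far: 6)
  step 13: ref 4 -> FAULT, evict 5, frames=[2,1,4,3] (faults so far: 7)
  step 14: ref 3 -> HIT, frames=[2,1,4,3] (faults so far: 7)
  FIFO total faults: 7
--- LRU ---
  step 0: ref 1 -> FAULT, frames=[1,-,-,-] (faults so far: 1)
  step 1: ref 4 -> FAULT, frames=[1,4,-,-] (faults so far: 2)
  step 2: ref 5 -> FAULT, frames=[1,4,5,-] (faults so far: 3)
  step 3: ref 5 -> HIT, frames=[1,4,5,-] (faults so far: 3)
  step 4: ref 3 -> FAULT, frames=[1,4,5,3] (faults so far: 4)
  step 5: ref 2 -> FAULT, evict 1, frames=[2,4,5,3] (faults so far: 5)
  step 6: ref 1 -> FAULT, evict 4, frames=[2,1,5,3] (faults so far: 6)
  step 7: ref 3 -> HIT, frames=[2,1,5,3] (faults so far: 6)
  step 8: ref 2 -> HIT, frames=[2,1,5,3] (faults so far: 6)
  step 9: ref 3 -> HIT, frames=[2,1,5,3] (faults so far: 6)
  step 10: ref 3 -> HIT, frames=[2,1,5,3] (faults so far: 6)
  step 11: ref 2 -> HIT, frames=[2,1,5,3] (faults so far: 6)
  step 12: ref 1 -> HIT, frames=[2,1,5,3] (faults so far: 6)
  step 13: ref 4 -> FAULT, evict 5, frames=[2,1,4,3] (faults so far: 7)
  step 14: ref 3 -> HIT, frames=[2,1,4,3] (faults so far: 7)
  LRU total faults: 7
--- Optimal ---
  step 0: ref 1 -> FAULT, frames=[1,-,-,-] (faults so far: 1)
  step 1: ref 4 -> FAULT, frames=[1,4,-,-] (faults so far: 2)
  step 2: ref 5 -> FAULT, frames=[1,4,5,-] (faults so far: 3)
  step 3: ref 5 -> HIT, frames=[1,4,5,-] (faults so far: 3)
  step 4: ref 3 -> FAULT, frames=[1,4,5,3] (faults so far: 4)
  step 5: ref 2 -> FAULT, evict 5, frames=[1,4,2,3] (faults so far: 5)
  step 6: ref 1 -> HIT, frames=[1,4,2,3] (faults so far: 5)
  step 7: ref 3 -> HIT, frames=[1,4,2,3] (faults so far: 5)
  step 8: ref 2 -> HIT, frames=[1,4,2,3] (faults so far: 5)
  step 9: ref 3 -> HIT, frames=[1,4,2,3] (faults so far: 5)
  step 10: ref 3 -> HIT, frames=[1,4,2,3] (faults so far: 5)
  step 11: ref 2 -> HIT, frames=[1,4,2,3] (faults so far: 5)
  step 12: ref 1 -> HIT, frames=[1,4,2,3] (faults so far: 5)
  step 13: ref 4 -> HIT, frames=[1,4,2,3] (faults so far: 5)
  step 14: ref 3 -> HIT, frames=[1,4,2,3] (faults so far: 5)
  Optimal total faults: 5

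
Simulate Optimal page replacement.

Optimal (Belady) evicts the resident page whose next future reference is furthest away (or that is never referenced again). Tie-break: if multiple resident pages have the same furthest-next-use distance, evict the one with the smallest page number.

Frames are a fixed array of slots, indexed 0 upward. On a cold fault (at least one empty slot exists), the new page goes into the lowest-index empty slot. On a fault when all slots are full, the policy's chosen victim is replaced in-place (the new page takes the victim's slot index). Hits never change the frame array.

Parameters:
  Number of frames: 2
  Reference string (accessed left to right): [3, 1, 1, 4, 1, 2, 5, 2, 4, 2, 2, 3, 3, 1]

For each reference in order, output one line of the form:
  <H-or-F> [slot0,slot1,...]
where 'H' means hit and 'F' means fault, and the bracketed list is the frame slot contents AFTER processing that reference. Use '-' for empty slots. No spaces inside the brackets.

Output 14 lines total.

F [3,-]
F [3,1]
H [3,1]
F [4,1]
H [4,1]
F [4,2]
F [5,2]
H [5,2]
F [4,2]
H [4,2]
H [4,2]
F [4,3]
H [4,3]
F [4,1]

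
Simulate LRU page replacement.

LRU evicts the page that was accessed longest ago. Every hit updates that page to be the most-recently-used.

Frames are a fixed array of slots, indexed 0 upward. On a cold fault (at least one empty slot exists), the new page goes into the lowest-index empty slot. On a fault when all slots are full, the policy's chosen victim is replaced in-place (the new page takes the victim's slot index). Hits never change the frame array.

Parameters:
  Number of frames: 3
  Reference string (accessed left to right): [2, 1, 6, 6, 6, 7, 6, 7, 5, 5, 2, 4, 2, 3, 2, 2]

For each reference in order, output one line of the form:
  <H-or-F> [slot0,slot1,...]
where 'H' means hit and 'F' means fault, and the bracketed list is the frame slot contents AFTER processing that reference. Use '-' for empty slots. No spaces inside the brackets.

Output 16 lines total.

F [2,-,-]
F [2,1,-]
F [2,1,6]
H [2,1,6]
H [2,1,6]
F [7,1,6]
H [7,1,6]
H [7,1,6]
F [7,5,6]
H [7,5,6]
F [7,5,2]
F [4,5,2]
H [4,5,2]
F [4,3,2]
H [4,3,2]
H [4,3,2]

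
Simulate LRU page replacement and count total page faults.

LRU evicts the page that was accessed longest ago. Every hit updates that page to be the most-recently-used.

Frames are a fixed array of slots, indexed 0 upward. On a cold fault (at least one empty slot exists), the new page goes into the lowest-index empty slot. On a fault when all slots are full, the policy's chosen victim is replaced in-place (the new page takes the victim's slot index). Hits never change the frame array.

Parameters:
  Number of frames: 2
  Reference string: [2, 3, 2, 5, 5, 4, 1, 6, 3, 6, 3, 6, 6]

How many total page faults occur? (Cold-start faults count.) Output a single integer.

Answer: 7

Derivation:
Step 0: ref 2 → FAULT, frames=[2,-]
Step 1: ref 3 → FAULT, frames=[2,3]
Step 2: ref 2 → HIT, frames=[2,3]
Step 3: ref 5 → FAULT (evict 3), frames=[2,5]
Step 4: ref 5 → HIT, frames=[2,5]
Step 5: ref 4 → FAULT (evict 2), frames=[4,5]
Step 6: ref 1 → FAULT (evict 5), frames=[4,1]
Step 7: ref 6 → FAULT (evict 4), frames=[6,1]
Step 8: ref 3 → FAULT (evict 1), frames=[6,3]
Step 9: ref 6 → HIT, frames=[6,3]
Step 10: ref 3 → HIT, frames=[6,3]
Step 11: ref 6 → HIT, frames=[6,3]
Step 12: ref 6 → HIT, frames=[6,3]
Total faults: 7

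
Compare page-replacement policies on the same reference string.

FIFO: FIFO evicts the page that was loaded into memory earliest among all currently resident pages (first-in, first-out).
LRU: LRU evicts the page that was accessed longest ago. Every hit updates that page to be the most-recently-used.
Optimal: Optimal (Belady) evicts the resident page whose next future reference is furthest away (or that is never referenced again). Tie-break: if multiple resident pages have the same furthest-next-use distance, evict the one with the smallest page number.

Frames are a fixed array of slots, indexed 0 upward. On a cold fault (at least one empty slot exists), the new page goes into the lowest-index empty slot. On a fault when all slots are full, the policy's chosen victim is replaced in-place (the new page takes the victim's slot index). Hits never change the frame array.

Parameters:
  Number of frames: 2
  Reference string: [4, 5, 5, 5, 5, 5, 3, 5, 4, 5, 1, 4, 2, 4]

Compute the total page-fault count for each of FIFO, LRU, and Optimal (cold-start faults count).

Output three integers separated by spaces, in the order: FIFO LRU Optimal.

Answer: 8 7 6

Derivation:
--- FIFO ---
  step 0: ref 4 -> FAULT, frames=[4,-] (faults so far: 1)
  step 1: ref 5 -> FAULT, frames=[4,5] (faults so far: 2)
  step 2: ref 5 -> HIT, frames=[4,5] (faults so far: 2)
  step 3: ref 5 -> HIT, frames=[4,5] (faults so far: 2)
  step 4: ref 5 -> HIT, frames=[4,5] (faults so far: 2)
  step 5: ref 5 -> HIT, frames=[4,5] (faults so far: 2)
  step 6: ref 3 -> FAULT, evict 4, frames=[3,5] (faults so far: 3)
  step 7: ref 5 -> HIT, frames=[3,5] (faults so far: 3)
  step 8: ref 4 -> FAULT, evict 5, frames=[3,4] (faults so far: 4)
  step 9: ref 5 -> FAULT, evict 3, frames=[5,4] (faults so far: 5)
  step 10: ref 1 -> FAULT, evict 4, frames=[5,1] (faults so far: 6)
  step 11: ref 4 -> FAULT, evict 5, frames=[4,1] (faults so far: 7)
  step 12: ref 2 -> FAULT, evict 1, frames=[4,2] (faults so far: 8)
  step 13: ref 4 -> HIT, frames=[4,2] (faults so far: 8)
  FIFO total faults: 8
--- LRU ---
  step 0: ref 4 -> FAULT, frames=[4,-] (faults so far: 1)
  step 1: ref 5 -> FAULT, frames=[4,5] (faults so far: 2)
  step 2: ref 5 -> HIT, frames=[4,5] (faults so far: 2)
  step 3: ref 5 -> HIT, frames=[4,5] (faults so far: 2)
  step 4: ref 5 -> HIT, frames=[4,5] (faults so far: 2)
  step 5: ref 5 -> HIT, frames=[4,5] (faults so far: 2)
  step 6: ref 3 -> FAULT, evict 4, frames=[3,5] (faults so far: 3)
  step 7: ref 5 -> HIT, frames=[3,5] (faults so far: 3)
  step 8: ref 4 -> FAULT, evict 3, frames=[4,5] (faults so far: 4)
  step 9: ref 5 -> HIT, frames=[4,5] (faults so far: 4)
  step 10: ref 1 -> FAULT, evict 4, frames=[1,5] (faults so far: 5)
  step 11: ref 4 -> FAULT, evict 5, frames=[1,4] (faults so far: 6)
  step 12: ref 2 -> FAULT, evict 1, frames=[2,4] (faults so far: 7)
  step 13: ref 4 -> HIT, frames=[2,4] (faults so far: 7)
  LRU total faults: 7
--- Optimal ---
  step 0: ref 4 -> FAULT, frames=[4,-] (faults so far: 1)
  step 1: ref 5 -> FAULT, frames=[4,5] (faults so far: 2)
  step 2: ref 5 -> HIT, frames=[4,5] (faults so far: 2)
  step 3: ref 5 -> HIT, frames=[4,5] (faults so far: 2)
  step 4: ref 5 -> HIT, frames=[4,5] (faults so far: 2)
  step 5: ref 5 -> HIT, frames=[4,5] (faults so far: 2)
  step 6: ref 3 -> FAULT, evict 4, frames=[3,5] (faults so far: 3)
  step 7: ref 5 -> HIT, frames=[3,5] (faults so far: 3)
  step 8: ref 4 -> FAULT, evict 3, frames=[4,5] (faults so far: 4)
  step 9: ref 5 -> HIT, frames=[4,5] (faults so far: 4)
  step 10: ref 1 -> FAULT, evict 5, frames=[4,1] (faults so far: 5)
  step 11: ref 4 -> HIT, frames=[4,1] (faults so far: 5)
  step 12: ref 2 -> FAULT, evict 1, frames=[4,2] (faults so far: 6)
  step 13: ref 4 -> HIT, frames=[4,2] (faults so far: 6)
  Optimal total faults: 6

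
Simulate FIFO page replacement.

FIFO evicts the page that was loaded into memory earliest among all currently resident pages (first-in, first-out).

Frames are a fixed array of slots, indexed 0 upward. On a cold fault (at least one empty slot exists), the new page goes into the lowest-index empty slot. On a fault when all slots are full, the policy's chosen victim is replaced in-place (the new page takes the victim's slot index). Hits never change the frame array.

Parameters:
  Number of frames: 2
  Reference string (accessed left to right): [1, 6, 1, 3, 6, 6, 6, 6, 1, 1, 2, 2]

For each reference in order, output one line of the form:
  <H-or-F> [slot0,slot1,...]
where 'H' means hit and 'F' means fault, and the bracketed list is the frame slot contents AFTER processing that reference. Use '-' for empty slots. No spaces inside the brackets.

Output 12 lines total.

F [1,-]
F [1,6]
H [1,6]
F [3,6]
H [3,6]
H [3,6]
H [3,6]
H [3,6]
F [3,1]
H [3,1]
F [2,1]
H [2,1]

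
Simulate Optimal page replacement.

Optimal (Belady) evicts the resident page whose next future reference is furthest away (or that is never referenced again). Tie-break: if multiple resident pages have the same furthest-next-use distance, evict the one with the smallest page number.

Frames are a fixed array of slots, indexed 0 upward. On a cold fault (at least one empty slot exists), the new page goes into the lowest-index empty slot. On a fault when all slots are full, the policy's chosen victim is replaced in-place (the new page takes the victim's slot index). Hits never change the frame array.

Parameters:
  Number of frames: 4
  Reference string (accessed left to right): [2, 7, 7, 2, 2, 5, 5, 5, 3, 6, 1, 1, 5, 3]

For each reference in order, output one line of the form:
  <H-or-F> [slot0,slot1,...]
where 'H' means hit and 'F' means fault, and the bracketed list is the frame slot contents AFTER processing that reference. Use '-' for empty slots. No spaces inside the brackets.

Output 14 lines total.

F [2,-,-,-]
F [2,7,-,-]
H [2,7,-,-]
H [2,7,-,-]
H [2,7,-,-]
F [2,7,5,-]
H [2,7,5,-]
H [2,7,5,-]
F [2,7,5,3]
F [6,7,5,3]
F [1,7,5,3]
H [1,7,5,3]
H [1,7,5,3]
H [1,7,5,3]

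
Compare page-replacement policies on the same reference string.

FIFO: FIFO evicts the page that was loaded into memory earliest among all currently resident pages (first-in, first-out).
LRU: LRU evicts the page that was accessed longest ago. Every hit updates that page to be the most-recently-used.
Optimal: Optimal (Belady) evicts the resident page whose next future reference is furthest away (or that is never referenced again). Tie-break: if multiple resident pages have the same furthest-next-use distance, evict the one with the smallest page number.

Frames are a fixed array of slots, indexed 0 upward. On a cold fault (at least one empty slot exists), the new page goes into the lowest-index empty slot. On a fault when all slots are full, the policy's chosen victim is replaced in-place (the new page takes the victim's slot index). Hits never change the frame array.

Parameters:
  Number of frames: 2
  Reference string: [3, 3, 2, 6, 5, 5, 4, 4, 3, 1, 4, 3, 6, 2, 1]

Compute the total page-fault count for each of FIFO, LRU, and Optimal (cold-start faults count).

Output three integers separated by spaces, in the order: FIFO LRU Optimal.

Answer: 12 12 9

Derivation:
--- FIFO ---
  step 0: ref 3 -> FAULT, frames=[3,-] (faults so far: 1)
  step 1: ref 3 -> HIT, frames=[3,-] (faults so far: 1)
  step 2: ref 2 -> FAULT, frames=[3,2] (faults so far: 2)
  step 3: ref 6 -> FAULT, evict 3, frames=[6,2] (faults so far: 3)
  step 4: ref 5 -> FAULT, evict 2, frames=[6,5] (faults so far: 4)
  step 5: ref 5 -> HIT, frames=[6,5] (faults so far: 4)
  step 6: ref 4 -> FAULT, evict 6, frames=[4,5] (faults so far: 5)
  step 7: ref 4 -> HIT, frames=[4,5] (faults so far: 5)
  step 8: ref 3 -> FAULT, evict 5, frames=[4,3] (faults so far: 6)
  step 9: ref 1 -> FAULT, evict 4, frames=[1,3] (faults so far: 7)
  step 10: ref 4 -> FAULT, evict 3, frames=[1,4] (faults so far: 8)
  step 11: ref 3 -> FAULT, evict 1, frames=[3,4] (faults so far: 9)
  step 12: ref 6 -> FAULT, evict 4, frames=[3,6] (faults so far: 10)
  step 13: ref 2 -> FAULT, evict 3, frames=[2,6] (faults so far: 11)
  step 14: ref 1 -> FAULT, evict 6, frames=[2,1] (faults so far: 12)
  FIFO total faults: 12
--- LRU ---
  step 0: ref 3 -> FAULT, frames=[3,-] (faults so far: 1)
  step 1: ref 3 -> HIT, frames=[3,-] (faults so far: 1)
  step 2: ref 2 -> FAULT, frames=[3,2] (faults so far: 2)
  step 3: ref 6 -> FAULT, evict 3, frames=[6,2] (faults so far: 3)
  step 4: ref 5 -> FAULT, evict 2, frames=[6,5] (faults so far: 4)
  step 5: ref 5 -> HIT, frames=[6,5] (faults so far: 4)
  step 6: ref 4 -> FAULT, evict 6, frames=[4,5] (faults so far: 5)
  step 7: ref 4 -> HIT, frames=[4,5] (faults so far: 5)
  step 8: ref 3 -> FAULT, evict 5, frames=[4,3] (faults so far: 6)
  step 9: ref 1 -> FAULT, evict 4, frames=[1,3] (faults so far: 7)
  step 10: ref 4 -> FAULT, evict 3, frames=[1,4] (faults so far: 8)
  step 11: ref 3 -> FAULT, evict 1, frames=[3,4] (faults so far: 9)
  step 12: ref 6 -> FAULT, evict 4, frames=[3,6] (faults so far: 10)
  step 13: ref 2 -> FAULT, evict 3, frames=[2,6] (faults so far: 11)
  step 14: ref 1 -> FAULT, evict 6, frames=[2,1] (faults so far: 12)
  LRU total faults: 12
--- Optimal ---
  step 0: ref 3 -> FAULT, frames=[3,-] (faults so far: 1)
  step 1: ref 3 -> HIT, frames=[3,-] (faults so far: 1)
  step 2: ref 2 -> FAULT, frames=[3,2] (faults so far: 2)
  step 3: ref 6 -> FAULT, evict 2, frames=[3,6] (faults so far: 3)
  step 4: ref 5 -> FAULT, evict 6, frames=[3,5] (faults so far: 4)
  step 5: ref 5 -> HIT, frames=[3,5] (faults so far: 4)
  step 6: ref 4 -> FAULT, evict 5, frames=[3,4] (faults so far: 5)
  step 7: ref 4 -> HIT, frames=[3,4] (faults so far: 5)
  step 8: ref 3 -> HIT, frames=[3,4] (faults so far: 5)
  step 9: ref 1 -> FAULT, evict 3, frames=[1,4] (faults so far: 6)
  step 10: ref 4 -> HIT, frames=[1,4] (faults so far: 6)
  step 11: ref 3 -> FAULT, evict 4, frames=[1,3] (faults so far: 7)
  step 12: ref 6 -> FAULT, evict 3, frames=[1,6] (faults so far: 8)
  step 13: ref 2 -> FAULT, evict 6, frames=[1,2] (faults so far: 9)
  step 14: ref 1 -> HIT, frames=[1,2] (faults so far: 9)
  Optimal total faults: 9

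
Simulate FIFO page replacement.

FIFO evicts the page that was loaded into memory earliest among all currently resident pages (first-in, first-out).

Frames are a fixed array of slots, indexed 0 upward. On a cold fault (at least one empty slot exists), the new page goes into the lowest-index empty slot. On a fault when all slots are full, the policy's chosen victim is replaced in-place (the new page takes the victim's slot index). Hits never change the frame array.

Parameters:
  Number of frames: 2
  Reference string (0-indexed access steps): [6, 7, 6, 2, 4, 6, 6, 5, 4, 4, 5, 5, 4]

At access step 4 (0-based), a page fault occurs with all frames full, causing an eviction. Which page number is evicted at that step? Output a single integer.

Answer: 7

Derivation:
Step 0: ref 6 -> FAULT, frames=[6,-]
Step 1: ref 7 -> FAULT, frames=[6,7]
Step 2: ref 6 -> HIT, frames=[6,7]
Step 3: ref 2 -> FAULT, evict 6, frames=[2,7]
Step 4: ref 4 -> FAULT, evict 7, frames=[2,4]
At step 4: evicted page 7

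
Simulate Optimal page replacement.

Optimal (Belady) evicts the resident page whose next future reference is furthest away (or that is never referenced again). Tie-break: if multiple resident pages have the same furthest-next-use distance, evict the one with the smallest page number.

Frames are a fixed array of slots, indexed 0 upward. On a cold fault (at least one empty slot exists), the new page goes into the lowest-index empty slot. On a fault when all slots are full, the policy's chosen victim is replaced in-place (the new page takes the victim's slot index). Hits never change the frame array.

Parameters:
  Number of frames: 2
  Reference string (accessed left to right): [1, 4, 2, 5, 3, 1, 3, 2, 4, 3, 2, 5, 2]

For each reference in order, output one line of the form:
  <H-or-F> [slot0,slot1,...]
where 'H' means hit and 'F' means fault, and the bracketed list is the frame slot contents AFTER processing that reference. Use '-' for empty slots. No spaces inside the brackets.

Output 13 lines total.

F [1,-]
F [1,4]
F [1,2]
F [1,5]
F [1,3]
H [1,3]
H [1,3]
F [2,3]
F [4,3]
H [4,3]
F [4,2]
F [5,2]
H [5,2]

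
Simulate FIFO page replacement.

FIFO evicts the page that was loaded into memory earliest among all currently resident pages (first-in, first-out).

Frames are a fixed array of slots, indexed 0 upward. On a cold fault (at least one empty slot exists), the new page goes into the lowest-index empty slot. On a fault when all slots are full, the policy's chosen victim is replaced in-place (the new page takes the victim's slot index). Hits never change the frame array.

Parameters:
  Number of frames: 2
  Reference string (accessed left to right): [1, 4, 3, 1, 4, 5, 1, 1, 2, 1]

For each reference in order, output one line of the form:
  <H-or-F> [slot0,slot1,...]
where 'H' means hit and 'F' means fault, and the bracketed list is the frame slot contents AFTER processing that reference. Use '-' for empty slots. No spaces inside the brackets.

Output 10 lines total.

F [1,-]
F [1,4]
F [3,4]
F [3,1]
F [4,1]
F [4,5]
F [1,5]
H [1,5]
F [1,2]
H [1,2]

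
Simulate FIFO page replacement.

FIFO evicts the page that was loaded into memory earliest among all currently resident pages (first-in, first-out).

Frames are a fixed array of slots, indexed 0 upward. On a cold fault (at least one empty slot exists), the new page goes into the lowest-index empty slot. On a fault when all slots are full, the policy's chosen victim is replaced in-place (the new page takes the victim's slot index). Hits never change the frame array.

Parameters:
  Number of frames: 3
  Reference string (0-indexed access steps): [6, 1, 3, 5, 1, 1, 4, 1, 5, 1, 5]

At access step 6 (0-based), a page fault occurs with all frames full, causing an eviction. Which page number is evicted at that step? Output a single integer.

Answer: 1

Derivation:
Step 0: ref 6 -> FAULT, frames=[6,-,-]
Step 1: ref 1 -> FAULT, frames=[6,1,-]
Step 2: ref 3 -> FAULT, frames=[6,1,3]
Step 3: ref 5 -> FAULT, evict 6, frames=[5,1,3]
Step 4: ref 1 -> HIT, frames=[5,1,3]
Step 5: ref 1 -> HIT, frames=[5,1,3]
Step 6: ref 4 -> FAULT, evict 1, frames=[5,4,3]
At step 6: evicted page 1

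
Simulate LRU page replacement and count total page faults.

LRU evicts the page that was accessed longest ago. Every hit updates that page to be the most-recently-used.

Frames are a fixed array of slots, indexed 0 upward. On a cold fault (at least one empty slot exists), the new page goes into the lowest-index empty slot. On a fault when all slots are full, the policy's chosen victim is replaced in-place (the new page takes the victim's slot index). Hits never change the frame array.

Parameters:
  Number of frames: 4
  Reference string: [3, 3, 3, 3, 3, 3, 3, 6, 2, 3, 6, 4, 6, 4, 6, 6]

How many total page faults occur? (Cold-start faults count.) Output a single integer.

Step 0: ref 3 → FAULT, frames=[3,-,-,-]
Step 1: ref 3 → HIT, frames=[3,-,-,-]
Step 2: ref 3 → HIT, frames=[3,-,-,-]
Step 3: ref 3 → HIT, frames=[3,-,-,-]
Step 4: ref 3 → HIT, frames=[3,-,-,-]
Step 5: ref 3 → HIT, frames=[3,-,-,-]
Step 6: ref 3 → HIT, frames=[3,-,-,-]
Step 7: ref 6 → FAULT, frames=[3,6,-,-]
Step 8: ref 2 → FAULT, frames=[3,6,2,-]
Step 9: ref 3 → HIT, frames=[3,6,2,-]
Step 10: ref 6 → HIT, frames=[3,6,2,-]
Step 11: ref 4 → FAULT, frames=[3,6,2,4]
Step 12: ref 6 → HIT, frames=[3,6,2,4]
Step 13: ref 4 → HIT, frames=[3,6,2,4]
Step 14: ref 6 → HIT, frames=[3,6,2,4]
Step 15: ref 6 → HIT, frames=[3,6,2,4]
Total faults: 4

Answer: 4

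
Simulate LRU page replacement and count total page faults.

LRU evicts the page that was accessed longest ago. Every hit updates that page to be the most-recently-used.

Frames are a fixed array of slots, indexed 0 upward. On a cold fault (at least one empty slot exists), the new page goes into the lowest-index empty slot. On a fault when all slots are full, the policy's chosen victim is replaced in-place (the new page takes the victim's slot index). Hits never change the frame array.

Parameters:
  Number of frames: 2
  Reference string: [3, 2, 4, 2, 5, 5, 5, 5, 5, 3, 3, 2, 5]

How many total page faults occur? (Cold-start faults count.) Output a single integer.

Step 0: ref 3 → FAULT, frames=[3,-]
Step 1: ref 2 → FAULT, frames=[3,2]
Step 2: ref 4 → FAULT (evict 3), frames=[4,2]
Step 3: ref 2 → HIT, frames=[4,2]
Step 4: ref 5 → FAULT (evict 4), frames=[5,2]
Step 5: ref 5 → HIT, frames=[5,2]
Step 6: ref 5 → HIT, frames=[5,2]
Step 7: ref 5 → HIT, frames=[5,2]
Step 8: ref 5 → HIT, frames=[5,2]
Step 9: ref 3 → FAULT (evict 2), frames=[5,3]
Step 10: ref 3 → HIT, frames=[5,3]
Step 11: ref 2 → FAULT (evict 5), frames=[2,3]
Step 12: ref 5 → FAULT (evict 3), frames=[2,5]
Total faults: 7

Answer: 7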